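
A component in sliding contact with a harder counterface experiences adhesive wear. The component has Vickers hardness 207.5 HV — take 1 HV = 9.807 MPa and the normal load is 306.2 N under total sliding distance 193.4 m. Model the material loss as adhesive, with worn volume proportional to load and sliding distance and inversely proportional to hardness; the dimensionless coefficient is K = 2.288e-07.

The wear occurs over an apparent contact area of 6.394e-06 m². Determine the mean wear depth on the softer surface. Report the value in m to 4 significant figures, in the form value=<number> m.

Intermediates are displayed rounded — the computation keeps exact precision — one final rounding: 4 significant digits.
Hardness H = 207.5 HV × 9.807 MPa/HV = 2035 MPa = 2.035e+09 Pa.
In SI base units, W = 306.2 N, H = 2.035e+09 Pa, K = 2.288e-07.
The Archard volume V = K·W·L/H = 2.288e-07 · 306.2 · 193.4 / 2.035e+09 = 6.658e-12 m³.
Wear depth h = V/A = 6.658e-12 / 6.394e-06 = 1.041e-06 m.

value=1.041e-06 m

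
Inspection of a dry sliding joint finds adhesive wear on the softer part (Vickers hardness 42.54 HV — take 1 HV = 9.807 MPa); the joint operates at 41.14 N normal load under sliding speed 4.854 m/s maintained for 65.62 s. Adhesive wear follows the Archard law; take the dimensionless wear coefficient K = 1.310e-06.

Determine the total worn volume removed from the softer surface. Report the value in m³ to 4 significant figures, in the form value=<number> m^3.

The intermediates are printed rounded. All arithmetic runs at full precision — a single final rounding to 4 significant figures.
The distance L = v·t = 4.854 m/s × 65.62 s = 318.5 m.
Hardness H = 42.54 HV × 9.807 MPa/HV = 417.2 MPa = 4.172e+08 Pa.
Working in SI base units: W = 41.14 N, H = 4.172e+08 Pa, K = 1.310e-06.
Apply Archard: V = K·W·L/H = 1.310e-06 · 41.14 · 318.5 / 4.172e+08 = 4.115e-11 m³.

value=4.115e-11 m^3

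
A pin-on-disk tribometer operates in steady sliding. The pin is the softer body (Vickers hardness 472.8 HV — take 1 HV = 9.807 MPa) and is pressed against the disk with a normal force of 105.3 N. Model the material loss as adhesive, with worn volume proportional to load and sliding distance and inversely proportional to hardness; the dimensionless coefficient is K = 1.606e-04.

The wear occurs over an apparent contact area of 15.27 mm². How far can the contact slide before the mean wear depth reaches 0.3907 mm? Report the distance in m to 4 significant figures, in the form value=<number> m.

The intermediates are displayed rounded. The computation maintains full float precision; a single final rounding to four significant figures.
Hardness H = 472.8 HV × 9.807 MPa/HV = 4637 MPa = 4.637e+09 Pa.
Contact area A = 15.27 mm² = 1.527e-05 m².
Depth limit h_lim = 0.3907 mm = 3.907e-04 m.
As SI base values: W = 105.3 N, H = 4.637e+09 Pa, K = 1.606e-04.
Limit volume V_lim = h_lim·A = 3.907e-04 · 1.527e-05 = 5.966e-09 m³.
Life L = V_lim·H/(K·W) = 5.966e-09 · 4.637e+09 / (1.606e-04 · 105.3) = 1636 m.

value=1636 m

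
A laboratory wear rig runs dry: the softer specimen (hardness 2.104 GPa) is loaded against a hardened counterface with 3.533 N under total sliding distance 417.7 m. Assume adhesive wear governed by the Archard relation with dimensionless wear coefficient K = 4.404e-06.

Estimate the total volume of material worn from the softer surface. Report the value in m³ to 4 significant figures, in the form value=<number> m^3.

value=3.089e-12 m^3

Intermediate values are displayed rounded. Every step runs at exact precision — a single final rounding to 4 significant digits.
Convert: Hardness H = 2.104 GPa = 2.104e+09 Pa.
Collected in SI base units: W = 3.533 N, H = 2.104e+09 Pa, K = 4.404e-06.
Apply Archard: V = K·W·L/H = 4.404e-06 · 3.533 · 417.7 / 2.104e+09 = 3.089e-12 m³.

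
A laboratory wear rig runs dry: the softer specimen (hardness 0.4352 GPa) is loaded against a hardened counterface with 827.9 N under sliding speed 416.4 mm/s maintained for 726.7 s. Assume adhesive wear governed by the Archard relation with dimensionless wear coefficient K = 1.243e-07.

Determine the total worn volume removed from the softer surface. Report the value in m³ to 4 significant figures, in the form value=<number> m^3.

value=7.155e-11 m^3

Intermediates appear rounded — all working math holds exact precision — rounded once at the end, at 4 significant digits.
Sliding speed v = 416.4 mm/s = 0.4164 m/s. Distance L = v·t = 0.4164 m/s × 726.7 s = 302.6 m.
Hardness H = 0.4352 GPa = 4.352e+08 Pa.
As SI base values: W = 827.9 N, H = 4.352e+08 Pa, K = 1.243e-07.
Wear volume V = K·W·L/H = 1.243e-07 · 827.9 · 302.6 / 4.352e+08 = 7.155e-11 m³.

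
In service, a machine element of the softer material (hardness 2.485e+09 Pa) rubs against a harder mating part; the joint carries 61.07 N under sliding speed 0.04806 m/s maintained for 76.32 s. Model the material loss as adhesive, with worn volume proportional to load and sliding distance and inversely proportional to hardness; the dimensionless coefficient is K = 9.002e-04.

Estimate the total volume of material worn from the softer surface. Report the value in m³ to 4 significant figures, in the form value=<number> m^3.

Every step runs at full float precision; intermediate values are displayed rounded — a single final rounding: four significant figures.
Distance L = v·t = 0.04806 m/s × 76.32 s = 3.668 m.
Collected in SI base units: W = 61.07 N, H = 2.485e+09 Pa, K = 9.002e-04.
Archard volume V = K·W·L/H = 9.002e-04 · 61.07 · 3.668 / 2.485e+09 = 8.115e-11 m³.

value=8.115e-11 m^3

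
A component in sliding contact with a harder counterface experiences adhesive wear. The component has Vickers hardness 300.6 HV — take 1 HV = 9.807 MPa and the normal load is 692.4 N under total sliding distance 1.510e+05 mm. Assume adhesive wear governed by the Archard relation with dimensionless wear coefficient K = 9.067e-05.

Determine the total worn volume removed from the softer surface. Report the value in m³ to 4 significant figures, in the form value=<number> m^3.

value=3.216e-09 m^3

The algebra holds exact precision, and the intermediates appear rounded; rounded just once to four significant digits.
Sliding distance L = 1.510e+05 mm = 151.0 m.
Hardness H = 300.6 HV × 9.807 MPa/HV = 2948 MPa = 2.948e+09 Pa.
As SI base values: W = 692.4 N, H = 2.948e+09 Pa, K = 9.067e-05.
By Archard's law, V = K·W·L/H = 9.067e-05 · 692.4 · 151.0 / 2.948e+09 = 3.216e-09 m³.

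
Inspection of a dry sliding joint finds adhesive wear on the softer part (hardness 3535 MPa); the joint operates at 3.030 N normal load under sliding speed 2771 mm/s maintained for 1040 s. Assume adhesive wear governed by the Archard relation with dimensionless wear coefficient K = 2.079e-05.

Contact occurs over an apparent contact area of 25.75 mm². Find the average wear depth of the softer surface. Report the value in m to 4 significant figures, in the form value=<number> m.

value=1.994e-06 m

The computation maintains exact precision — intermediate values are printed rounded; one final rounding to four significant digits.
Convert: Sliding speed v = 2771 mm/s = 2.771 m/s. Path length L = v·t = 2.771 m/s × 1040 s = 2882 m.
Convert: Hardness H = 3535 MPa = 3.535e+09 Pa.
Convert: Contact area A = 25.75 mm² = 2.575e-05 m².
Restated in SI base units: W = 3.030 N, H = 3.535e+09 Pa, K = 2.079e-05.
The Archard volume V = K·W·L/H = 2.079e-05 · 3.030 · 2882 / 3.535e+09 = 5.135e-11 m³.
Mean depth h = V/A = 5.135e-11 / 2.575e-05 = 1.994e-06 m.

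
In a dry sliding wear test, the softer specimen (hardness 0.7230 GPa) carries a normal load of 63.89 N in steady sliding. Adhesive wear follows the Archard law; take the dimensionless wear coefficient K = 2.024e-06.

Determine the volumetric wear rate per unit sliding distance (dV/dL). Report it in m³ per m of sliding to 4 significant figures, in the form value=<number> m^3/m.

Intermediates are shown rounded — all working math runs at exact precision; rounded just once to four significant figures.
Hardness H = 0.7230 GPa = 7.230e+08 Pa.
SI base units throughout: W = 63.89 N, H = 7.230e+08 Pa, K = 2.024e-06.
Volumetric rate dV/dL = K·W/H: 2.024e-06 · 63.89 / 7.230e+08 = 1.789e-13 m³/m.

value=1.789e-13 m^3/m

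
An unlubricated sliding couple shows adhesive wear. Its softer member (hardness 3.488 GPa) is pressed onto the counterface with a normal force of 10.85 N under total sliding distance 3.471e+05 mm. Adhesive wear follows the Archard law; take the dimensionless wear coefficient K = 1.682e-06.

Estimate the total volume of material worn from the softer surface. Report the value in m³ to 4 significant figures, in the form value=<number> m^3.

Every step holds exact precision; intermediate values appear rounded. Rounded once at the end, at four significant digits.
Convert: Distance L = 3.471e+05 mm = 347.1 m.
Convert: Hardness H = 3.488 GPa = 3.488e+09 Pa.
Working in SI base units: W = 10.85 N, H = 3.488e+09 Pa, K = 1.682e-06.
Archard volume V = K·W·L/H = 1.682e-06 · 10.85 · 347.1 / 3.488e+09 = 1.816e-12 m³.

value=1.816e-12 m^3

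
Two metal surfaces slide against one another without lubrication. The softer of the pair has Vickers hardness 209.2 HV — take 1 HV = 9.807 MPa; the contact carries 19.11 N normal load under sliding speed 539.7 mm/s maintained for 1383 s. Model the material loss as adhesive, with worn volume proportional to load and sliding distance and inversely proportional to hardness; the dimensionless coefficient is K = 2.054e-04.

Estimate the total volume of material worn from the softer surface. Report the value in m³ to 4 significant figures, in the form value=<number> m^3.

All working math holds full precision, and intermediates are shown rounded — rounded once at the end: 4 significant figures.
Sliding speed v = 539.7 mm/s = 0.5397 m/s. The distance L = v·t = 0.5397 m/s × 1383 s = 746.4 m.
Hardness H = 209.2 HV × 9.807 MPa/HV = 2052 MPa = 2.052e+09 Pa.
Expressed in SI base units: W = 19.11 N, H = 2.052e+09 Pa, K = 2.054e-04.
By Archard's law, V = K·W·L/H = 2.054e-04 · 19.11 · 746.4 / 2.052e+09 = 1.428e-09 m³.

value=1.428e-09 m^3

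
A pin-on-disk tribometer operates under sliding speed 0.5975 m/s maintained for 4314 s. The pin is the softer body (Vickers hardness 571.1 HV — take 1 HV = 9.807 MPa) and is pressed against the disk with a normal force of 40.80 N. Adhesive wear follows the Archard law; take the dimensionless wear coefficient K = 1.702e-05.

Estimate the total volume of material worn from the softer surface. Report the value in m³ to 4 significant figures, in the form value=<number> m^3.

value=3.196e-10 m^3

The algebra keeps full precision, and the intermediates are displayed rounded. Rounded just once: four significant digits.
Sliding distance L = v·t = 0.5975 m/s × 4314 s = 2578 m.
Hardness H = 571.1 HV × 9.807 MPa/HV = 5601 MPa = 5.601e+09 Pa.
Collected in SI base units: W = 40.80 N, H = 5.601e+09 Pa, K = 1.702e-05.
Archard relation: V = K·W·L/H = 1.702e-05 · 40.80 · 2578 / 5.601e+09 = 3.196e-10 m³.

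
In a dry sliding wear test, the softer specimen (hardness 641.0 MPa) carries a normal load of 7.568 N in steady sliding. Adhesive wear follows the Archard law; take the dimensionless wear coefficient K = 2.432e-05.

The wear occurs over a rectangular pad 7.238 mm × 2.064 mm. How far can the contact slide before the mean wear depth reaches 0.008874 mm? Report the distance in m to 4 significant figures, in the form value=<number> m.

All arithmetic keeps full precision, and printed values are rounded; rounded just once, at 4 significant figures.
Convert: Hardness H = 641.0 MPa = 6.410e+08 Pa.
Convert: Pad sides 7.238 mm × 2.064 mm = 0.007238 m × 0.002064 m. Contact area A = 0.007238 m × 0.002064 m = 1.494e-05 m².
Convert: Depth limit h_lim = 0.008874 mm = 8.874e-06 m.
Collected in SI base units: W = 7.568 N, H = 6.410e+08 Pa, K = 2.432e-05.
Permissible volume V_lim = h_lim·A = 8.874e-06 · 1.494e-05 = 1.326e-10 m³.
Sliding life L = V_lim·H/(K·W) = 1.326e-10 · 6.410e+08 / (2.432e-05 · 7.568) = 461.7 m.

value=461.7 m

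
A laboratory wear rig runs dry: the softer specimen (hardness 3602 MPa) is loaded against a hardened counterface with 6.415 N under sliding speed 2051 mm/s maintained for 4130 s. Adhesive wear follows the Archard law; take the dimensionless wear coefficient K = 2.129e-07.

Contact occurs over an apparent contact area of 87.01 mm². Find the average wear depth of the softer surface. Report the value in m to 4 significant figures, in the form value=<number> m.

value=3.691e-08 m

The computation runs at exact precision, and quoted intermediates are rounded; one last rounding, at 4 significant digits.
Convert: Sliding speed v = 2051 mm/s = 2.051 m/s. Distance L = v·t = 2.051 m/s × 4130 s = 8471 m.
Convert: Hardness H = 3602 MPa = 3.602e+09 Pa.
Convert: Contact area A = 87.01 mm² = 8.701e-05 m².
As SI base values: W = 6.415 N, H = 3.602e+09 Pa, K = 2.129e-07.
The Archard volume V = K·W·L/H = 2.129e-07 · 6.415 · 8471 / 3.602e+09 = 3.212e-12 m³.
Average depth h = V/A = 3.212e-12 / 8.701e-05 = 3.691e-08 m.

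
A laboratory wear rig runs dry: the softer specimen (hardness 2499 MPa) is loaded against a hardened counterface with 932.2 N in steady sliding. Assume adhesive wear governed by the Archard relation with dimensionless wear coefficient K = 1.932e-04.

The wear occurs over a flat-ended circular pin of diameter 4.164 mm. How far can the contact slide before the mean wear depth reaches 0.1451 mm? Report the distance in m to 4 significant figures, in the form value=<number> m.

value=27.42 m

Intermediates are displayed rounded — all working math holds full precision — a lone final rounding: 4 significant digits.
Hardness H = 2499 MPa = 2.499e+09 Pa.
Pin diameter d = 4.164 mm = 0.004164 m. Contact area A = π·d²/4 = π·(0.004164 m)²/4 = 1.362e-05 m².
Depth limit h_lim = 0.1451 mm = 1.451e-04 m.
SI base units throughout: W = 932.2 N, H = 2.499e+09 Pa, K = 1.932e-04.
At the depth limit, V_lim = h_lim·A = 1.451e-04 · 1.362e-05 = 1.976e-09 m³.
Thus life L = V_lim·H/(K·W) = 1.976e-09 · 2.499e+09 / (1.932e-04 · 932.2) = 27.42 m.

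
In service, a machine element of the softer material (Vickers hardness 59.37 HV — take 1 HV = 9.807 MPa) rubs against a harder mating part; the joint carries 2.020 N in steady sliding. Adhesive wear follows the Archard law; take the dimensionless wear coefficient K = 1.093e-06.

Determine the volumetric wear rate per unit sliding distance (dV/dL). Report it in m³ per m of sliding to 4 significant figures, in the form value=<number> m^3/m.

The intermediates are shown rounded; all working math holds full float precision; a single final rounding: 4 significant figures.
Hardness H = 59.37 HV × 9.807 MPa/HV = 582.2 MPa = 5.822e+08 Pa.
In SI base units: W = 2.020 N, H = 5.822e+08 Pa, K = 1.093e-06.
Wear rate dV/dL = K·W/H, so: 1.093e-06 · 2.020 / 5.822e+08 = 3.792e-15 m³/m.

value=3.792e-15 m^3/m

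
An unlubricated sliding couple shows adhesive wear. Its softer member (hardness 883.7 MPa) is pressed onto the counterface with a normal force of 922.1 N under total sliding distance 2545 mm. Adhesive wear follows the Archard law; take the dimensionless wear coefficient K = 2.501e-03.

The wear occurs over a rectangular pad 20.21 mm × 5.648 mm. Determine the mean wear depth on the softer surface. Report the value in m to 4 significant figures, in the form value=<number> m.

value=5.819e-05 m

Every step carries full precision, and intermediates are shown rounded, and one final rounding: four significant figures.
Distance L = 2545 mm = 2.545 m.
Hardness H = 883.7 MPa = 8.837e+08 Pa.
Pad sides 20.21 mm × 5.648 mm = 0.02021 m × 0.005648 m. Contact area A = 0.02021 m × 0.005648 m = 1.141e-04 m².
Working in SI base units: W = 922.1 N, H = 8.837e+08 Pa, K = 2.501e-03.
Apply Archard: V = K·W·L/H = 2.501e-03 · 922.1 · 2.545 / 8.837e+08 = 6.642e-09 m³.
Depth h = V/A = 6.642e-09 / 1.141e-04 = 5.819e-05 m.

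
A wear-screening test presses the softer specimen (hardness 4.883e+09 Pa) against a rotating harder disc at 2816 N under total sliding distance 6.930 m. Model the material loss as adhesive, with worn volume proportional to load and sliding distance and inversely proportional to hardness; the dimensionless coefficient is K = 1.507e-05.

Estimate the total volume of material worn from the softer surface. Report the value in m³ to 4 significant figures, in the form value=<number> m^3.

Each operation holds full precision — intermediate values are printed rounded. Rounded once at the end to 4 significant digits.
In SI base units: W = 2816 N, H = 4.883e+09 Pa, K = 1.507e-05.
Archard volume V = K·W·L/H = 1.507e-05 · 2816 · 6.930 / 4.883e+09 = 6.023e-11 m³.

value=6.023e-11 m^3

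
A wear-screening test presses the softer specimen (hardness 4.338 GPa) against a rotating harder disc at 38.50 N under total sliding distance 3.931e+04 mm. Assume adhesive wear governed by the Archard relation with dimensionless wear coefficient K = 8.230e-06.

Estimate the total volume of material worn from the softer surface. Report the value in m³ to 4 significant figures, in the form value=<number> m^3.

value=2.871e-12 m^3

Intermediate values appear rounded. Each operation runs at full precision. Rounded just once to 4 significant digits.
Convert: The distance L = 3.931e+04 mm = 39.31 m.
Convert: Hardness H = 4.338 GPa = 4.338e+09 Pa.
Working in SI base units: W = 38.50 N, H = 4.338e+09 Pa, K = 8.230e-06.
Worn volume V = K·W·L/H = 8.230e-06 · 38.50 · 39.31 / 4.338e+09 = 2.871e-12 m³.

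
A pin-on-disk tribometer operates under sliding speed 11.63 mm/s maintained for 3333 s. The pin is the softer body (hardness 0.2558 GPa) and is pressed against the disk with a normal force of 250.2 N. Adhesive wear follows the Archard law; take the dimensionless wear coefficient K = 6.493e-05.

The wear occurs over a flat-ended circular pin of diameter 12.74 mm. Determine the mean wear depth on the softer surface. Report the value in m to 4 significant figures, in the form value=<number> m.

The algebra maintains full precision. Displayed values are rounded, and one final rounding, at 4 significant digits.
Convert: Sliding speed v = 11.63 mm/s = 0.01163 m/s. Distance L = v·t = 0.01163 m/s × 3333 s = 38.76 m.
Convert: Hardness H = 0.2558 GPa = 2.558e+08 Pa.
Convert: Pin diameter d = 12.74 mm = 0.01274 m. Contact area A = π·d²/4 = π·(0.01274 m)²/4 = 1.275e-04 m².
In SI base units, W = 250.2 N, H = 2.558e+08 Pa, K = 6.493e-05.
The Archard volume V = K·W·L/H = 6.493e-05 · 250.2 · 38.76 / 2.558e+08 = 2.462e-09 m³.
Mean depth h = V/A = 2.462e-09 / 1.275e-04 = 1.931e-05 m.

value=1.931e-05 m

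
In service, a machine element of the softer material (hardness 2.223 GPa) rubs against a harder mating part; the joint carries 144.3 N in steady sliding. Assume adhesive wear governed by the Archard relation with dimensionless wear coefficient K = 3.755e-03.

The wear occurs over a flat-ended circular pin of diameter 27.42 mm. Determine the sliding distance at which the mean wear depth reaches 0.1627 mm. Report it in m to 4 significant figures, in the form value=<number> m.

The intermediates are printed rounded — each operation carries full float precision. Rounded once at the end to 4 significant digits.
Convert: Hardness H = 2.223 GPa = 2.223e+09 Pa.
Convert: Pin diameter d = 27.42 mm = 0.02742 m. Contact area A = π·d²/4 = π·(0.02742 m)²/4 = 5.905e-04 m².
Convert: Depth limit h_lim = 0.1627 mm = 1.627e-04 m.
As SI base values: W = 144.3 N, H = 2.223e+09 Pa, K = 3.755e-03.
Volume at the limit: V_lim = h_lim·A = 1.627e-04 · 5.905e-04 = 9.608e-08 m³.
Sliding life L = V_lim·H/(K·W) = 9.608e-08 · 2.223e+09 / (3.755e-03 · 144.3) = 394.2 m.

value=394.2 m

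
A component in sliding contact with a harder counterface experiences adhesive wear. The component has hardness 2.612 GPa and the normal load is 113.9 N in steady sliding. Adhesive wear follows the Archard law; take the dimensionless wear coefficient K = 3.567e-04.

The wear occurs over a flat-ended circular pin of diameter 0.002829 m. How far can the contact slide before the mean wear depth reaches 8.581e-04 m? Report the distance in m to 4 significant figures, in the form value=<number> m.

All arithmetic carries full precision; displayed values are rounded, and a single final rounding, at 4 significant figures.
Hardness H = 2.612 GPa = 2.612e+09 Pa.
Contact area A = π·d²/4 = π·(0.002829 m)²/4 = 6.286e-06 m².
Collected in SI base units: W = 113.9 N, H = 2.612e+09 Pa, K = 3.567e-04.
At the depth limit, V_lim = h_lim·A = 8.581e-04 · 6.286e-06 = 5.394e-09 m³.
Inverting, life L = V_lim·H/(K·W) = 5.394e-09 · 2.612e+09 / (3.567e-04 · 113.9) = 346.8 m.

value=346.8 m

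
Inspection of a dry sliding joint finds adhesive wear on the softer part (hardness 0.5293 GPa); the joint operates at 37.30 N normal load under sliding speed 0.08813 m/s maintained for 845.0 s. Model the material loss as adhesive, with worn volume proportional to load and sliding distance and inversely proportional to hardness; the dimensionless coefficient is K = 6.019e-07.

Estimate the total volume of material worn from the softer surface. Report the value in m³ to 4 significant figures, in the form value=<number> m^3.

Displayed values are rounded. The algebra maintains full float precision; one last rounding, at four significant figures.
Sliding distance L = v·t = 0.08813 m/s × 845.0 s = 74.47 m.
Hardness H = 0.5293 GPa = 5.293e+08 Pa.
Expressed in SI base units: W = 37.30 N, H = 5.293e+08 Pa, K = 6.019e-07.
Volume removed: V = K·W·L/H = 6.019e-07 · 37.30 · 74.47 / 5.293e+08 = 3.159e-12 m³.

value=3.159e-12 m^3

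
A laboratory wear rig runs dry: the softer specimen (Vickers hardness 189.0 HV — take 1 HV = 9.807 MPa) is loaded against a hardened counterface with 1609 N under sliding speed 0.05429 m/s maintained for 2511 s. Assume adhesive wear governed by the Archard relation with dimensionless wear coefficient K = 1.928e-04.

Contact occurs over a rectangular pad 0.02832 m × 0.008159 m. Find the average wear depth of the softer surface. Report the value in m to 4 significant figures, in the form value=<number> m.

value=9.874e-05 m

The intermediates are printed rounded; each operation runs at full precision — a single final rounding: 4 significant digits.
Convert: The distance L = v·t = 0.05429 m/s × 2511 s = 136.3 m.
Convert: Hardness H = 189.0 HV × 9.807 MPa/HV = 1854 MPa = 1.854e+09 Pa.
Convert: Contact area A = 0.02832 m × 0.008159 m = 2.311e-04 m².
In SI base units: W = 1609 N, H = 1.854e+09 Pa, K = 1.928e-04.
Apply Archard: V = K·W·L/H = 1.928e-04 · 1609 · 136.3 / 1.854e+09 = 2.282e-08 m³.
Mean wear depth h = V/A = 2.282e-08 / 2.311e-04 = 9.874e-05 m.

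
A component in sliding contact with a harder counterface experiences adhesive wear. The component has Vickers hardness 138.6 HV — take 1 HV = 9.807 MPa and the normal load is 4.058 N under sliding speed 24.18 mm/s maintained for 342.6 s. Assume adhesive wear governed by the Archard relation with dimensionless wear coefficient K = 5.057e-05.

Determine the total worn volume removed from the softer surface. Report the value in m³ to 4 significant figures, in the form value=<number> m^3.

value=1.251e-12 m^3

All working math carries full precision, and displayed values are rounded; rounded just once: four significant digits.
Sliding speed v = 24.18 mm/s = 0.02418 m/s. Distance L = v·t = 0.02418 m/s × 342.6 s = 8.284 m.
Hardness H = 138.6 HV × 9.807 MPa/HV = 1359 MPa = 1.359e+09 Pa.
As SI base values: W = 4.058 N, H = 1.359e+09 Pa, K = 5.057e-05.
Archard relation: V = K·W·L/H = 5.057e-05 · 4.058 · 8.284 / 1.359e+09 = 1.251e-12 m³.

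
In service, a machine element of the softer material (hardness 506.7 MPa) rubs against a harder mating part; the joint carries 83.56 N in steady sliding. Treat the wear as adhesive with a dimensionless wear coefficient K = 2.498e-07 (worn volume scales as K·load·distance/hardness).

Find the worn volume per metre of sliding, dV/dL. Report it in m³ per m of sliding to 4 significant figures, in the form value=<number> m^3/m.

The algebra maintains exact precision. Printed values are rounded, and a single final rounding: 4 significant digits.
Hardness H = 506.7 MPa = 5.067e+08 Pa.
SI base units throughout: W = 83.56 N, H = 5.067e+08 Pa, K = 2.498e-07.
Rate of wear dV/dL = K·W/H (independent of L): 2.498e-07 · 83.56 / 5.067e+08 = 4.119e-14 m³/m.

value=4.119e-14 m^3/m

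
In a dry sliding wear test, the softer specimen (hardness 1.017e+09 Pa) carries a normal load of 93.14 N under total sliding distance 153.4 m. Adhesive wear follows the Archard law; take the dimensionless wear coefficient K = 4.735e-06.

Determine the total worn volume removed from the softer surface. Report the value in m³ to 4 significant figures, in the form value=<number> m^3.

value=6.652e-11 m^3

Each operation runs at full float precision. The intermediates are displayed rounded, and one last rounding to 4 significant digits.
In SI base units, W = 93.14 N, H = 1.017e+09 Pa, K = 4.735e-06.
Archard volume V = K·W·L/H = 4.735e-06 · 93.14 · 153.4 / 1.017e+09 = 6.652e-11 m³.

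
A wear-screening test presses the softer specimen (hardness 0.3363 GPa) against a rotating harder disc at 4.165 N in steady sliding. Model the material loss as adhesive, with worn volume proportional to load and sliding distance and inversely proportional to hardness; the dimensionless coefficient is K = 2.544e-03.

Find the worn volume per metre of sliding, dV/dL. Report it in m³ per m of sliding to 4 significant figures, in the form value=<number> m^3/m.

value=3.151e-11 m^3/m

The algebra holds full precision; the intermediates appear rounded. Rounded just once, at 4 significant digits.
Hardness H = 0.3363 GPa = 3.363e+08 Pa.
Collected in SI base units: W = 4.165 N, H = 3.363e+08 Pa, K = 2.544e-03.
Sliding wear rate dV/dL = K·W/H (no L dependence): 2.544e-03 · 4.165 / 3.363e+08 = 3.151e-11 m³/m.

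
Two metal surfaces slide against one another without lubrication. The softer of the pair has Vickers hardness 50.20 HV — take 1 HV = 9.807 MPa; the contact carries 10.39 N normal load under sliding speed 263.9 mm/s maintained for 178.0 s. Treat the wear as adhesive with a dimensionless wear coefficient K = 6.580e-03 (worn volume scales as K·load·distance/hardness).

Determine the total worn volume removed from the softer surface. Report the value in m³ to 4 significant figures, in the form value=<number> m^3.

Quoted intermediates are rounded — all working math holds full precision. Rounded just once: four significant digits.
Convert: Sliding speed v = 263.9 mm/s = 0.2639 m/s. Distance L = v·t = 0.2639 m/s × 178.0 s = 46.97 m.
Convert: Hardness H = 50.20 HV × 9.807 MPa/HV = 492.3 MPa = 4.923e+08 Pa.
Restated in SI base units: W = 10.39 N, H = 4.923e+08 Pa, K = 6.580e-03.
Archard relation: V = K·W·L/H = 6.580e-03 · 10.39 · 46.97 / 4.923e+08 = 6.523e-09 m³.

value=6.523e-09 m^3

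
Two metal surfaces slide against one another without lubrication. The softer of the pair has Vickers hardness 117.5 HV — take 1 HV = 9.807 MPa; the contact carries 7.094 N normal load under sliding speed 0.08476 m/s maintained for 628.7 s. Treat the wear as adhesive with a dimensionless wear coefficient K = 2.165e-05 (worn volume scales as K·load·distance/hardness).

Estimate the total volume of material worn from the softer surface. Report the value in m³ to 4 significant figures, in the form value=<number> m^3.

value=7.102e-12 m^3

Intermediates appear rounded. The algebra maintains full float precision — rounded once at the end: 4 significant figures.
Total distance L = v·t = 0.08476 m/s × 628.7 s = 53.29 m.
Hardness H = 117.5 HV × 9.807 MPa/HV = 1152 MPa = 1.152e+09 Pa.
In SI base units, W = 7.094 N, H = 1.152e+09 Pa, K = 2.165e-05.
Volume removed: V = K·W·L/H = 2.165e-05 · 7.094 · 53.29 / 1.152e+09 = 7.102e-12 m³.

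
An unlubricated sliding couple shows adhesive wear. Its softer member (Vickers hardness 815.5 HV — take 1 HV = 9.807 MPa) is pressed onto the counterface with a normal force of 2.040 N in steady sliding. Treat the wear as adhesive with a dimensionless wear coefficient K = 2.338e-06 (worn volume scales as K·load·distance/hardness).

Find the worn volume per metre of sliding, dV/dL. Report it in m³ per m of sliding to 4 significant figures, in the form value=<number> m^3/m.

The computation holds full precision, and intermediate values appear rounded, and rounded once at the end, at 4 significant digits.
Convert: Hardness H = 815.5 HV × 9.807 MPa/HV = 7998 MPa = 7.998e+09 Pa.
Working in SI base units: W = 2.040 N, H = 7.998e+09 Pa, K = 2.338e-06.
Wear rate dV/dL = K·W/H (independent of L): 2.338e-06 · 2.040 / 7.998e+09 = 5.964e-16 m³/m.

value=5.964e-16 m^3/m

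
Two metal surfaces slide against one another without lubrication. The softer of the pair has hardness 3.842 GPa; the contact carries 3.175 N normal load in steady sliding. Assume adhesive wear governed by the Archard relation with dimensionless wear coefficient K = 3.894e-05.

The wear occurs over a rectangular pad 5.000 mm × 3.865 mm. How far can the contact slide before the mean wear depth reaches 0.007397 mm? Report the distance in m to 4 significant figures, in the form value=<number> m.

value=4442 m

Intermediates appear rounded; the computation carries full float precision — rounded once at the end to 4 significant digits.
Convert: Hardness H = 3.842 GPa = 3.842e+09 Pa.
Convert: Pad sides 5.000 mm × 3.865 mm = 0.005000 m × 0.003865 m. Contact area A = 0.005000 m × 0.003865 m = 1.932e-05 m².
Convert: Depth limit h_lim = 0.007397 mm = 7.397e-06 m.
As SI base values: W = 3.175 N, H = 3.842e+09 Pa, K = 3.894e-05.
Allowed volume V_lim = h_lim·A = 7.397e-06 · 1.932e-05 = 1.429e-10 m³.
Sliding life L = V_lim·H/(K·W) = 1.429e-10 · 3.842e+09 / (3.894e-05 · 3.175) = 4442 m.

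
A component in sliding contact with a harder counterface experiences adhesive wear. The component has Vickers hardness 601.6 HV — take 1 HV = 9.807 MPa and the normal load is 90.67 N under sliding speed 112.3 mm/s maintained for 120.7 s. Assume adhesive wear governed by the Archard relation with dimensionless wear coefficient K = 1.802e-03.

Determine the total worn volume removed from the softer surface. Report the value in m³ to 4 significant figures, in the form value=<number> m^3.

value=3.754e-10 m^3

Intermediates are printed rounded, and all working math carries full float precision, and rounded once at the end, at four significant figures.
Sliding speed v = 112.3 mm/s = 0.1123 m/s. Total distance L = v·t = 0.1123 m/s × 120.7 s = 13.55 m.
Hardness H = 601.6 HV × 9.807 MPa/HV = 5900 MPa = 5.900e+09 Pa.
Restated in SI base units: W = 90.67 N, H = 5.900e+09 Pa, K = 1.802e-03.
Apply Archard: V = K·W·L/H = 1.802e-03 · 90.67 · 13.55 / 5.900e+09 = 3.754e-10 m³.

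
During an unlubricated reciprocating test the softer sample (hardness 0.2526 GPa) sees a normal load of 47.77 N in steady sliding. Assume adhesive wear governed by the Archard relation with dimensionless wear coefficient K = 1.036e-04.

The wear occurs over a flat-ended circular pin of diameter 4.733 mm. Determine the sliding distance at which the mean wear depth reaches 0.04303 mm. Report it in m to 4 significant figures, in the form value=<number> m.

value=38.64 m

The algebra carries full precision. Intermediate values appear rounded, and a single final rounding to four significant figures.
Hardness H = 0.2526 GPa = 2.526e+08 Pa.
Pin diameter d = 4.733 mm = 0.004733 m. Contact area A = π·d²/4 = π·(0.004733 m)²/4 = 1.759e-05 m².
Depth limit h_lim = 0.04303 mm = 4.303e-05 m.
Restated in SI base units: W = 47.77 N, H = 2.526e+08 Pa, K = 1.036e-04.
Limit volume V_lim = h_lim·A = 4.303e-05 · 1.759e-05 = 7.571e-10 m³.
Sliding life L = V_lim·H/(K·W) = 7.571e-10 · 2.526e+08 / (1.036e-04 · 47.77) = 38.64 m.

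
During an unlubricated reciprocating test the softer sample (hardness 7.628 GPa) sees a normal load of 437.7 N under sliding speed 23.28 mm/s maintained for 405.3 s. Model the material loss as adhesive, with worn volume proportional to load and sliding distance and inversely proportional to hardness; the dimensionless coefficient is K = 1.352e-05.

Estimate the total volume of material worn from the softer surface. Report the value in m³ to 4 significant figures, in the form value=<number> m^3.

Intermediates are shown rounded. Every step runs at full precision — rounded once at the end, at 4 significant figures.
Convert: Sliding speed v = 23.28 mm/s = 0.02328 m/s. Total distance L = v·t = 0.02328 m/s × 405.3 s = 9.435 m.
Convert: Hardness H = 7.628 GPa = 7.628e+09 Pa.
As SI base values: W = 437.7 N, H = 7.628e+09 Pa, K = 1.352e-05.
Apply Archard: V = K·W·L/H = 1.352e-05 · 437.7 · 9.435 / 7.628e+09 = 7.320e-12 m³.

value=7.320e-12 m^3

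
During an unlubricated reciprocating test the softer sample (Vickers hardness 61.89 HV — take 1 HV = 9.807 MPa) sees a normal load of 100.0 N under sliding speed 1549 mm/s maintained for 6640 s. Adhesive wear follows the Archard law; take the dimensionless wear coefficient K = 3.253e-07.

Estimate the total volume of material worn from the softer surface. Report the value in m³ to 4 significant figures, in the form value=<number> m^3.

The computation maintains full precision. Intermediates are shown rounded. Rounded once at the end to 4 significant digits.
Convert: Sliding speed v = 1549 mm/s = 1.549 m/s. Total distance L = v·t = 1.549 m/s × 6640 s = 1.029e+04 m.
Convert: Hardness H = 61.89 HV × 9.807 MPa/HV = 607.0 MPa = 6.070e+08 Pa.
Expressed in SI base units: W = 100.0 N, H = 6.070e+08 Pa, K = 3.253e-07.
The Archard volume V = K·W·L/H = 3.253e-07 · 100.0 · 1.029e+04 / 6.070e+08 = 5.512e-10 m³.

value=5.512e-10 m^3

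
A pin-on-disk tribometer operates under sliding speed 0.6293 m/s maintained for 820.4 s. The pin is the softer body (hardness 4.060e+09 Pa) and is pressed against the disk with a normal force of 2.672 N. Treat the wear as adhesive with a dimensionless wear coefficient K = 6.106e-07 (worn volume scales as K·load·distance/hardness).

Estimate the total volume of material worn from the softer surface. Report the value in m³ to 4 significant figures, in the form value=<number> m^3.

value=2.075e-13 m^3

Intermediates are printed rounded — the computation holds full float precision; one final rounding, at four significant digits.
Convert: Distance covered L = v·t = 0.6293 m/s × 820.4 s = 516.3 m.
Working in SI base units: W = 2.672 N, H = 4.060e+09 Pa, K = 6.106e-07.
The Archard volume V = K·W·L/H = 6.106e-07 · 2.672 · 516.3 / 4.060e+09 = 2.075e-13 m³.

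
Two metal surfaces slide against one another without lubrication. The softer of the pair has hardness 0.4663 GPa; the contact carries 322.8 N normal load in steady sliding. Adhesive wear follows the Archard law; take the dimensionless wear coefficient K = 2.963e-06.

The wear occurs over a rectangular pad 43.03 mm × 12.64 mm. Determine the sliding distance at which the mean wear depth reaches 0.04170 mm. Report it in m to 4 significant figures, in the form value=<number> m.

The algebra runs at full float precision. The intermediates appear rounded; one final rounding: 4 significant figures.
Convert: Hardness H = 0.4663 GPa = 4.663e+08 Pa.
Convert: Pad sides 43.03 mm × 12.64 mm = 0.04303 m × 0.01264 m. Contact area A = 0.04303 m × 0.01264 m = 5.439e-04 m².
Convert: Depth limit h_lim = 0.04170 mm = 4.170e-05 m.
Restated in SI base units: W = 322.8 N, H = 4.663e+08 Pa, K = 2.963e-06.
At the depth limit, V_lim = h_lim·A = 4.170e-05 · 5.439e-04 = 2.268e-08 m³.
Life L = V_lim·H/(K·W) = 2.268e-08 · 4.663e+08 / (2.963e-06 · 322.8) = 1.106e+04 m.

value=1.106e+04 m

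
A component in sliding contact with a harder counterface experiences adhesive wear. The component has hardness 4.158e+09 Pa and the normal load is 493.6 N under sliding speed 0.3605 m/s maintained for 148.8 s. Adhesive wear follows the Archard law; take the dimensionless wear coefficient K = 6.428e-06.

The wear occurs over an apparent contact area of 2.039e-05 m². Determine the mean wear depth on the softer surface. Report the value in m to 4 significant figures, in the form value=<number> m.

The intermediates are printed rounded, and the computation carries full float precision. Rounded once at the end to four significant figures.
Convert: The distance L = v·t = 0.3605 m/s × 148.8 s = 53.64 m.
Expressed in SI base units: W = 493.6 N, H = 4.158e+09 Pa, K = 6.428e-06.
Volume removed: V = K·W·L/H = 6.428e-06 · 493.6 · 53.64 / 4.158e+09 = 4.093e-11 m³.
Depth of wear h = V/A = 4.093e-11 / 2.039e-05 = 2.008e-06 m.

value=2.008e-06 m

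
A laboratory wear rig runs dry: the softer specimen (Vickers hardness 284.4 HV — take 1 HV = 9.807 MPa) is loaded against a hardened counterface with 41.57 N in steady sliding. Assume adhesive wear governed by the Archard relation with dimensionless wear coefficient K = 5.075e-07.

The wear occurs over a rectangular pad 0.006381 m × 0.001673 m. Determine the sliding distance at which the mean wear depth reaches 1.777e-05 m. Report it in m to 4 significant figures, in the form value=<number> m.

Each operation carries full precision. Intermediates are shown rounded. Rounded once at the end, at 4 significant figures.
Convert: Hardness H = 284.4 HV × 9.807 MPa/HV = 2789 MPa = 2.789e+09 Pa.
Convert: Contact area A = 0.006381 m × 0.001673 m = 1.068e-05 m².
Expressed in SI base units: W = 41.57 N, H = 2.789e+09 Pa, K = 5.075e-07.
Allowed volume V_lim = h_lim·A = 1.777e-05 · 1.068e-05 = 1.897e-10 m³.
Life L = V_lim·H/(K·W) = 1.897e-10 · 2.789e+09 / (5.075e-07 · 41.57) = 2.508e+04 m.

value=2.508e+04 m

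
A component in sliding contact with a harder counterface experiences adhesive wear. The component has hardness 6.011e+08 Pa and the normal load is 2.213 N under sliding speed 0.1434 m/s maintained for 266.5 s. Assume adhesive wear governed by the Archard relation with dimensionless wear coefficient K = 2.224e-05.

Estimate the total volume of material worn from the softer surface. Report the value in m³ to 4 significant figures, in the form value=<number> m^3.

The algebra holds full precision. Intermediates are printed rounded. Rounded just once: 4 significant figures.
Distance covered L = v·t = 0.1434 m/s × 266.5 s = 38.22 m.
Working in SI base units: W = 2.213 N, H = 6.011e+08 Pa, K = 2.224e-05.
Archard volume V = K·W·L/H = 2.224e-05 · 2.213 · 38.22 / 6.011e+08 = 3.129e-12 m³.

value=3.129e-12 m^3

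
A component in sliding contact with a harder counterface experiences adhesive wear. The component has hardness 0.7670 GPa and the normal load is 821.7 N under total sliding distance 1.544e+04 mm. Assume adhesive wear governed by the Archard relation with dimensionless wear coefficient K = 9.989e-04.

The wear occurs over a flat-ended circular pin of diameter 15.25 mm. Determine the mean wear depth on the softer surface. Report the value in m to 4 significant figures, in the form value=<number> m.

value=9.046e-05 m

Each operation keeps exact precision, and the intermediates are shown rounded — rounded just once: 4 significant digits.
Convert: Distance L = 1.544e+04 mm = 15.44 m.
Convert: Hardness H = 0.7670 GPa = 7.670e+08 Pa.
Convert: Pin diameter d = 15.25 mm = 0.01525 m. Contact area A = π·d²/4 = π·(0.01525 m)²/4 = 1.827e-04 m².
SI base units throughout: W = 821.7 N, H = 7.670e+08 Pa, K = 9.989e-04.
Archard relation: V = K·W·L/H = 9.989e-04 · 821.7 · 15.44 / 7.670e+08 = 1.652e-08 m³.
Wear depth h = V/A = 1.652e-08 / 1.827e-04 = 9.046e-05 m.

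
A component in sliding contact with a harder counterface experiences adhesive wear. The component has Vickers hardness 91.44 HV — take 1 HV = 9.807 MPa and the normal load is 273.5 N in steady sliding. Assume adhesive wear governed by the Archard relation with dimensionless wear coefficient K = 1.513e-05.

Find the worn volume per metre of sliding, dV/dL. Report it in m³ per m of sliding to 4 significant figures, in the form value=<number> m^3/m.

value=4.614e-12 m^3/m

Every step keeps full precision; quoted intermediates are rounded, and a single final rounding, at 4 significant digits.
Convert: Hardness H = 91.44 HV × 9.807 MPa/HV = 896.8 MPa = 8.968e+08 Pa.
In SI base units, W = 273.5 N, H = 8.968e+08 Pa, K = 1.513e-05.
The wear rate dV/dL = K·W/H, so: 1.513e-05 · 273.5 / 8.968e+08 = 4.614e-12 m³/m.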